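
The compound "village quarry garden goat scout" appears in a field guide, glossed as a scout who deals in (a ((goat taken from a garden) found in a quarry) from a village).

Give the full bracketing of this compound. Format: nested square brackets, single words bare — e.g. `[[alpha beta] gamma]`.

[[village [quarry [garden goat]]] scout]

The outermost head in the paraphrase is "scout", modified by "village quarry garden goat".
"village quarry garden goat" → head "goat" (specifically "quarry garden goat"), modifier "village".
"quarry garden goat" → head "goat" (specifically "garden goat"), modifier "quarry".
"garden goat" → head "goat", modifier "garden".
Putting it together: [[village [quarry [garden goat]]] scout].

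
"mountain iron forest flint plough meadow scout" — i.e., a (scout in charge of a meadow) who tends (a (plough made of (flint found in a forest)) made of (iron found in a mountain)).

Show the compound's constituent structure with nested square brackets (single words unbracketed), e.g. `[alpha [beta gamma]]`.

Overall it is a kind of scout (specifically "meadow scout"); the modifier is "mountain iron forest flint plough".
Inside "mountain iron forest flint plough": head "plough" (specifically "forest flint plough"), modifier "mountain iron".
Inside "mountain iron": head "iron", modifier "mountain".
Inside "forest flint plough": head "plough", modifier "forest flint".
Inside "forest flint": head "flint", modifier "forest".
Inside "meadow scout": head "scout", modifier "meadow".
Assembled: [[[mountain iron] [[forest flint] plough]] [meadow scout]].

[[[mountain iron] [[forest flint] plough]] [meadow scout]]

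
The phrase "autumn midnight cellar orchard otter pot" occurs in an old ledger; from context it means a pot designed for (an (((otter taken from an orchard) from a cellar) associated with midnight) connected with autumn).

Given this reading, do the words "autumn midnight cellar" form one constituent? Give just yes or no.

The top-level split is [autumn midnight cellar orchard otter] [pot]; the full structure is [[autumn [midnight [cellar [orchard otter]]]] pot].
"autumn midnight cellar" straddles a constituent boundary, so it is not a single unit.

no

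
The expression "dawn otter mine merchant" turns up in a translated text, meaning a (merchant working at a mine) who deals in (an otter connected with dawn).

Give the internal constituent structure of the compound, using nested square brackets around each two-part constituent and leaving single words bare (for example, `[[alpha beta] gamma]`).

Whole compound: head "merchant" (specifically "mine merchant"), modifier "dawn otter".
Inside "dawn otter": head "otter", modifier "dawn".
Inside "mine merchant": head "merchant", modifier "mine".
So the structure is [[dawn otter] [mine merchant]].

[[dawn otter] [mine merchant]]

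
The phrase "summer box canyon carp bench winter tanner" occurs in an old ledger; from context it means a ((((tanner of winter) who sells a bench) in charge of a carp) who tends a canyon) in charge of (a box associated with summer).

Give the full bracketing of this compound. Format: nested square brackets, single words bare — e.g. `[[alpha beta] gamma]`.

[[summer box] [canyon [carp [bench [winter tanner]]]]]

The outermost head in the paraphrase is "tanner" (specifically "canyon carp bench winter tanner"), modified by "summer box".
"summer box" → head "box", modifier "summer".
"canyon carp bench winter tanner" → head "tanner" (specifically "carp bench winter tanner"), modifier "canyon".
"carp bench winter tanner" → head "tanner" (specifically "bench winter tanner"), modifier "carp".
"bench winter tanner" → head "tanner" (specifically "winter tanner"), modifier "bench".
"winter tanner" → head "tanner", modifier "winter".
Assembled: [[summer box] [canyon [carp [bench [winter tanner]]]]].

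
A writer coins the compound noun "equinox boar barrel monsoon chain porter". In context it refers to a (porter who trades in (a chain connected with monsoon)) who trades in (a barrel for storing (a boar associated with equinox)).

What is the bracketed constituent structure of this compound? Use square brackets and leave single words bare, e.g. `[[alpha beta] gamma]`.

[[[equinox boar] barrel] [[monsoon chain] porter]]

Overall it is a kind of porter (specifically "monsoon chain porter"); the modifier is "equinox boar barrel".
Inside "equinox boar barrel": head "barrel", modifier "equinox boar".
Inside "equinox boar": head "boar", modifier "equinox".
Inside "monsoon chain porter": head "porter", modifier "monsoon chain".
Inside "monsoon chain": head "chain", modifier "monsoon".
Putting it together: [[[equinox boar] barrel] [[monsoon chain] porter]].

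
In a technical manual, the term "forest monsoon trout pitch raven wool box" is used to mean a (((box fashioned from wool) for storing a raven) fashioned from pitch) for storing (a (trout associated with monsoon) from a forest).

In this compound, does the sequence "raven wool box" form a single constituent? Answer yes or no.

The paraphrase groups the words so that "raven wool box" is one unit: it corresponds to a single parenthesized sub-phrase.
The full structure is [[forest [monsoon trout]] [pitch [raven [wool box]]]], in which [raven wool box] is a constituent.

yes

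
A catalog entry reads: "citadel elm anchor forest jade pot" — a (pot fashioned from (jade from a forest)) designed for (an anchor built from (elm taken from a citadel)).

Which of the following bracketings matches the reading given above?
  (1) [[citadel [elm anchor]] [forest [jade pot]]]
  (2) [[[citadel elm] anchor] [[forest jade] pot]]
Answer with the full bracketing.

The paraphrase's head is the "pot" part ("forest jade pot"); its modifier is "citadel elm anchor".
That top-level split, carried through the inner groups, gives [[[citadel elm] anchor] [[forest jade] pot]].

[[[citadel elm] anchor] [[forest jade] pot]]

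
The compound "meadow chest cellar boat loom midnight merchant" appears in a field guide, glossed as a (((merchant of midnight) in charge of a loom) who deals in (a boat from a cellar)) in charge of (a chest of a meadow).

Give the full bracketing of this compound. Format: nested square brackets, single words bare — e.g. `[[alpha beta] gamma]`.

[[meadow chest] [[cellar boat] [loom [midnight merchant]]]]

The outermost head in the paraphrase is "merchant" (specifically "cellar boat loom midnight merchant"), modified by "meadow chest".
Within "meadow chest", the head is "chest" and the modifier is "meadow".
Within "cellar boat loom midnight merchant", the head is "merchant" (specifically "loom midnight merchant") and the modifier is "cellar boat".
Within "cellar boat", the head is "boat" and the modifier is "cellar".
Within "loom midnight merchant", the head is "merchant" (specifically "midnight merchant") and the modifier is "loom".
Within "midnight merchant", the head is "merchant" and the modifier is "midnight".
So the structure is [[meadow chest] [[cellar boat] [loom [midnight merchant]]]].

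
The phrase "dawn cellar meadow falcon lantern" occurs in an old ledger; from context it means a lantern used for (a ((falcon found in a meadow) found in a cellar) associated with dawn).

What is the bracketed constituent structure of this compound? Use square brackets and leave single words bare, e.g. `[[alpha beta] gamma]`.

[[dawn [cellar [meadow falcon]]] lantern]

At the top level: head "lantern"; modifier "dawn cellar meadow falcon".
Within "dawn cellar meadow falcon", the head is "falcon" (specifically "cellar meadow falcon") and the modifier is "dawn".
Within "cellar meadow falcon", the head is "falcon" (specifically "meadow falcon") and the modifier is "cellar".
Within "meadow falcon", the head is "falcon" and the modifier is "meadow".
Putting it together: [[dawn [cellar [meadow falcon]]] lantern].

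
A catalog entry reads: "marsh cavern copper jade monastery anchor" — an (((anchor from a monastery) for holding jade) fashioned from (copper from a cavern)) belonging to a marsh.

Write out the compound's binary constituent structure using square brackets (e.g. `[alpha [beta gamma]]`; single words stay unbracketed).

The outermost head in the paraphrase is "anchor" (specifically "cavern copper jade monastery anchor"), modified by "marsh".
"cavern copper jade monastery anchor" → head "anchor" (specifically "jade monastery anchor"), modifier "cavern copper".
"cavern copper" → head "copper", modifier "cavern".
"jade monastery anchor" → head "anchor" (specifically "monastery anchor"), modifier "jade".
"monastery anchor" → head "anchor", modifier "monastery".
So the structure is [marsh [[cavern copper] [jade [monastery anchor]]]].

[marsh [[cavern copper] [jade [monastery anchor]]]]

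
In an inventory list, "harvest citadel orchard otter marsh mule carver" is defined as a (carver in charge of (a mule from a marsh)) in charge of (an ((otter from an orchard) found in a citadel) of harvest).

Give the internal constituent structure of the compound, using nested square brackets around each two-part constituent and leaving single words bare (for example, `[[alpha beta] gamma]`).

At the top level: head "carver" (specifically "marsh mule carver"); modifier "harvest citadel orchard otter".
Within "harvest citadel orchard otter", the head is "otter" (specifically "citadel orchard otter") and the modifier is "harvest".
Within "citadel orchard otter", the head is "otter" (specifically "orchard otter") and the modifier is "citadel".
Within "orchard otter", the head is "otter" and the modifier is "orchard".
Within "marsh mule carver", the head is "carver" and the modifier is "marsh mule".
Within "marsh mule", the head is "mule" and the modifier is "marsh".
Putting it together: [[harvest [citadel [orchard otter]]] [[marsh mule] carver]].

[[harvest [citadel [orchard otter]]] [[marsh mule] carver]]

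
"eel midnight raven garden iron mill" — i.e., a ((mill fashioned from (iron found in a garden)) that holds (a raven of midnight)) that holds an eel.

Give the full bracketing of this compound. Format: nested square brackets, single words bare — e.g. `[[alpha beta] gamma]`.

Overall it is a kind of mill (specifically "midnight raven garden iron mill"); the modifier is "eel".
"midnight raven garden iron mill" → head "mill" (specifically "garden iron mill"), modifier "midnight raven".
"midnight raven" → head "raven", modifier "midnight".
"garden iron mill" → head "mill", modifier "garden iron".
"garden iron" → head "iron", modifier "garden".
Assembled: [eel [[midnight raven] [[garden iron] mill]]].

[eel [[midnight raven] [[garden iron] mill]]]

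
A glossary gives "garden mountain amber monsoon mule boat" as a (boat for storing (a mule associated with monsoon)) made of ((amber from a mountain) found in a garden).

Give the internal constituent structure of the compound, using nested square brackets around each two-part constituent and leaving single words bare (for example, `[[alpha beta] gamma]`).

[[garden [mountain amber]] [[monsoon mule] boat]]

Whole compound: head "boat" (specifically "monsoon mule boat"), modifier "garden mountain amber".
Within "garden mountain amber", the head is "amber" (specifically "mountain amber") and the modifier is "garden".
Within "mountain amber", the head is "amber" and the modifier is "mountain".
Within "monsoon mule boat", the head is "boat" and the modifier is "monsoon mule".
Within "monsoon mule", the head is "mule" and the modifier is "monsoon".
Assembled: [[garden [mountain amber]] [[monsoon mule] boat]].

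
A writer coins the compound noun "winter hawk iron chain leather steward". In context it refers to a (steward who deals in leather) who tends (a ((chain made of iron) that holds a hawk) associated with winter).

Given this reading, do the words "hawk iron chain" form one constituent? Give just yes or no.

The paraphrase groups the words so that "hawk iron chain" is one unit: it corresponds to a single parenthesized sub-phrase.
The full structure is [[winter [hawk [iron chain]]] [leather steward]], in which [hawk iron chain] is a constituent.

yes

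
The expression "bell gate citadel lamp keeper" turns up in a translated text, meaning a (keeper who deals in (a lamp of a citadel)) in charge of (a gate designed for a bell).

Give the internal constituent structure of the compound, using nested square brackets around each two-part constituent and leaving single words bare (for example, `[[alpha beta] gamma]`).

[[bell gate] [[citadel lamp] keeper]]

Whole compound: head "keeper" (specifically "citadel lamp keeper"), modifier "bell gate".
Inside "bell gate": head "gate", modifier "bell".
Inside "citadel lamp keeper": head "keeper", modifier "citadel lamp".
Inside "citadel lamp": head "lamp", modifier "citadel".
So the structure is [[bell gate] [[citadel lamp] keeper]].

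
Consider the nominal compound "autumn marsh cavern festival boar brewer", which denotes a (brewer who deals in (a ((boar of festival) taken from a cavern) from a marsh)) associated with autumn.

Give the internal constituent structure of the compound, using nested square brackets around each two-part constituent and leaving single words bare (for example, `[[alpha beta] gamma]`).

[autumn [[marsh [cavern [festival boar]]] brewer]]

At the top level: head "brewer" (specifically "marsh cavern festival boar brewer"); modifier "autumn".
Within "marsh cavern festival boar brewer", the head is "brewer" and the modifier is "marsh cavern festival boar".
Within "marsh cavern festival boar", the head is "boar" (specifically "cavern festival boar") and the modifier is "marsh".
Within "cavern festival boar", the head is "boar" (specifically "festival boar") and the modifier is "cavern".
Within "festival boar", the head is "boar" and the modifier is "festival".
Assembled: [autumn [[marsh [cavern [festival boar]]] brewer]].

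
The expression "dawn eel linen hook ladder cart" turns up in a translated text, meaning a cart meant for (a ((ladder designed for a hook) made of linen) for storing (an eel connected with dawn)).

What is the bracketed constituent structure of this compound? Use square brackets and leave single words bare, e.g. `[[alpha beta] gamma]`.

[[[dawn eel] [linen [hook ladder]]] cart]

Whole compound: head "cart", modifier "dawn eel linen hook ladder".
"dawn eel linen hook ladder" → head "ladder" (specifically "linen hook ladder"), modifier "dawn eel".
"dawn eel" → head "eel", modifier "dawn".
"linen hook ladder" → head "ladder" (specifically "hook ladder"), modifier "linen".
"hook ladder" → head "ladder", modifier "hook".
So the structure is [[[dawn eel] [linen [hook ladder]]] cart].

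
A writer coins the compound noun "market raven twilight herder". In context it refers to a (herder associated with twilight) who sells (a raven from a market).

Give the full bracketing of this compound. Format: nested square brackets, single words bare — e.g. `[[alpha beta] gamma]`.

[[market raven] [twilight herder]]

The outermost head in the paraphrase is "herder" (specifically "twilight herder"), modified by "market raven".
Within "market raven", the head is "raven" and the modifier is "market".
Within "twilight herder", the head is "herder" and the modifier is "twilight".
Assembled: [[market raven] [twilight herder]].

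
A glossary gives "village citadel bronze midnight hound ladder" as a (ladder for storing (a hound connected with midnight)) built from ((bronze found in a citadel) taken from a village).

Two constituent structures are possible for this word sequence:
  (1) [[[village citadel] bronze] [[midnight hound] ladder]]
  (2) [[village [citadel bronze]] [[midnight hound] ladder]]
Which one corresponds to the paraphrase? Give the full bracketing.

[[village [citadel bronze]] [[midnight hound] ladder]]

The paraphrase's head is the "ladder" part ("midnight hound ladder"); its modifier is "village citadel bronze".
That top-level split, carried through the inner groups, gives [[village [citadel bronze]] [[midnight hound] ladder]].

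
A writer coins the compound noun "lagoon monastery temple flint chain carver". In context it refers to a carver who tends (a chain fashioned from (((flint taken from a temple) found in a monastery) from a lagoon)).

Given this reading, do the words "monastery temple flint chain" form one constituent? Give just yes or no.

The top-level split is [lagoon monastery temple flint chain] [carver]; the full structure is [[[lagoon [monastery [temple flint]]] chain] carver].
"monastery temple flint chain" straddles a constituent boundary, so it is not a single unit.

no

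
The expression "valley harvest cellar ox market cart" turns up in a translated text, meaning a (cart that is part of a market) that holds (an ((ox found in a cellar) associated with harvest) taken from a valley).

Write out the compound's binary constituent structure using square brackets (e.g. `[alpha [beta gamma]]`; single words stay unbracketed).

[[valley [harvest [cellar ox]]] [market cart]]

The outermost head in the paraphrase is "cart" (specifically "market cart"), modified by "valley harvest cellar ox".
"valley harvest cellar ox" → head "ox" (specifically "harvest cellar ox"), modifier "valley".
"harvest cellar ox" → head "ox" (specifically "cellar ox"), modifier "harvest".
"cellar ox" → head "ox", modifier "cellar".
"market cart" → head "cart", modifier "market".
Putting it together: [[valley [harvest [cellar ox]]] [market cart]].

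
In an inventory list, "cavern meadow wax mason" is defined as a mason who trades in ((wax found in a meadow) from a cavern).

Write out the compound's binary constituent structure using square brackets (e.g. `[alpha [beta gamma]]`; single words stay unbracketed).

[[cavern [meadow wax]] mason]

The outermost head in the paraphrase is "mason", modified by "cavern meadow wax".
"cavern meadow wax" → head "wax" (specifically "meadow wax"), modifier "cavern".
"meadow wax" → head "wax", modifier "meadow".
Putting it together: [[cavern [meadow wax]] mason].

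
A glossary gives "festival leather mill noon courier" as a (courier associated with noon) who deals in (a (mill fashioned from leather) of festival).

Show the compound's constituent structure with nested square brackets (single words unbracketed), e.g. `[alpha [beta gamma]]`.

Overall it is a kind of courier (specifically "noon courier"); the modifier is "festival leather mill".
"festival leather mill" → head "mill" (specifically "leather mill"), modifier "festival".
"leather mill" → head "mill", modifier "leather".
"noon courier" → head "courier", modifier "noon".
Putting it together: [[festival [leather mill]] [noon courier]].

[[festival [leather mill]] [noon courier]]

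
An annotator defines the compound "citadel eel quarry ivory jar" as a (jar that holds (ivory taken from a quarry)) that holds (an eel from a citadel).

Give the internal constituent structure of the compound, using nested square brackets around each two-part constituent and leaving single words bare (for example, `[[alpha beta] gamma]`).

[[citadel eel] [[quarry ivory] jar]]

At the top level: head "jar" (specifically "quarry ivory jar"); modifier "citadel eel".
"citadel eel" → head "eel", modifier "citadel".
"quarry ivory jar" → head "jar", modifier "quarry ivory".
"quarry ivory" → head "ivory", modifier "quarry".
So the structure is [[citadel eel] [[quarry ivory] jar]].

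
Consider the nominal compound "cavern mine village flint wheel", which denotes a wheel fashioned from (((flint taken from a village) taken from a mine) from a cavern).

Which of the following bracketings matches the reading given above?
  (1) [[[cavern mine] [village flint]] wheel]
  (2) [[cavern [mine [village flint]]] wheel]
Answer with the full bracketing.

The paraphrase's head is the "wheel" part ("wheel"); its modifier is "cavern mine village flint".
That top-level split, carried through the inner groups, gives [[cavern [mine [village flint]]] wheel].

[[cavern [mine [village flint]]] wheel]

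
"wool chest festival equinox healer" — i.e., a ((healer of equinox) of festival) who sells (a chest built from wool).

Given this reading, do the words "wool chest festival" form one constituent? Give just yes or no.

The top-level split is [wool chest] [festival equinox healer]; the full structure is [[wool chest] [festival [equinox healer]]].
"wool chest festival" straddles a constituent boundary, so it is not a single unit.

no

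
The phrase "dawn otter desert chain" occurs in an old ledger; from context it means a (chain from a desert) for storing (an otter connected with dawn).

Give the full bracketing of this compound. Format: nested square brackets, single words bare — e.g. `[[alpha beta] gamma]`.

Overall it is a kind of chain (specifically "desert chain"); the modifier is "dawn otter".
"dawn otter" → head "otter", modifier "dawn".
"desert chain" → head "chain", modifier "desert".
So the structure is [[dawn otter] [desert chain]].

[[dawn otter] [desert chain]]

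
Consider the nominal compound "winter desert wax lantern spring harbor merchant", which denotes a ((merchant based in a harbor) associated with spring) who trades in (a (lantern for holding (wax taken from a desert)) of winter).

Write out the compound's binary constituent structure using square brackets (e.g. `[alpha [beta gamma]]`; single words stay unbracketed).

The outermost head in the paraphrase is "merchant" (specifically "spring harbor merchant"), modified by "winter desert wax lantern".
Inside "winter desert wax lantern": head "lantern" (specifically "desert wax lantern"), modifier "winter".
Inside "desert wax lantern": head "lantern", modifier "desert wax".
Inside "desert wax": head "wax", modifier "desert".
Inside "spring harbor merchant": head "merchant" (specifically "harbor merchant"), modifier "spring".
Inside "harbor merchant": head "merchant", modifier "harbor".
Putting it together: [[winter [[desert wax] lantern]] [spring [harbor merchant]]].

[[winter [[desert wax] lantern]] [spring [harbor merchant]]]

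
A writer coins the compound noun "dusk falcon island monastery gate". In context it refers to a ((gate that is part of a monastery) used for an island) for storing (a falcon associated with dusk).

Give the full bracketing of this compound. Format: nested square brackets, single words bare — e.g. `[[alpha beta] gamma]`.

[[dusk falcon] [island [monastery gate]]]

Overall it is a kind of gate (specifically "island monastery gate"); the modifier is "dusk falcon".
Within "dusk falcon", the head is "falcon" and the modifier is "dusk".
Within "island monastery gate", the head is "gate" (specifically "monastery gate") and the modifier is "island".
Within "monastery gate", the head is "gate" and the modifier is "monastery".
Putting it together: [[dusk falcon] [island [monastery gate]]].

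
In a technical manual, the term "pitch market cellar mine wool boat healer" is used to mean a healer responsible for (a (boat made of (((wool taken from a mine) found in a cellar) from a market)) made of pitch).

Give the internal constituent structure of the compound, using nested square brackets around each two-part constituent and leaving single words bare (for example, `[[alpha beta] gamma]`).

[[pitch [[market [cellar [mine wool]]] boat]] healer]

Overall it is a kind of healer; the modifier is "pitch market cellar mine wool boat".
"pitch market cellar mine wool boat" → head "boat" (specifically "market cellar mine wool boat"), modifier "pitch".
"market cellar mine wool boat" → head "boat", modifier "market cellar mine wool".
"market cellar mine wool" → head "wool" (specifically "cellar mine wool"), modifier "market".
"cellar mine wool" → head "wool" (specifically "mine wool"), modifier "cellar".
"mine wool" → head "wool", modifier "mine".
Putting it together: [[pitch [[market [cellar [mine wool]]] boat]] healer].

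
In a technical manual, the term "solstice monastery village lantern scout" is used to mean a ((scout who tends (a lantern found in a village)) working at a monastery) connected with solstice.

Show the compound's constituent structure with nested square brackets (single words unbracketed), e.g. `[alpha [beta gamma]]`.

Overall it is a kind of scout (specifically "monastery village lantern scout"); the modifier is "solstice".
"monastery village lantern scout" → head "scout" (specifically "village lantern scout"), modifier "monastery".
"village lantern scout" → head "scout", modifier "village lantern".
"village lantern" → head "lantern", modifier "village".
Putting it together: [solstice [monastery [[village lantern] scout]]].

[solstice [monastery [[village lantern] scout]]]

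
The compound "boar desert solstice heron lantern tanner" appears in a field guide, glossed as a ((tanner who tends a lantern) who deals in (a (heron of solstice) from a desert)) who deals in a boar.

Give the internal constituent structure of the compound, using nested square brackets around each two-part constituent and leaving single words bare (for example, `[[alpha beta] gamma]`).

Overall it is a kind of tanner (specifically "desert solstice heron lantern tanner"); the modifier is "boar".
Inside "desert solstice heron lantern tanner": head "tanner" (specifically "lantern tanner"), modifier "desert solstice heron".
Inside "desert solstice heron": head "heron" (specifically "solstice heron"), modifier "desert".
Inside "solstice heron": head "heron", modifier "solstice".
Inside "lantern tanner": head "tanner", modifier "lantern".
Putting it together: [boar [[desert [solstice heron]] [lantern tanner]]].

[boar [[desert [solstice heron]] [lantern tanner]]]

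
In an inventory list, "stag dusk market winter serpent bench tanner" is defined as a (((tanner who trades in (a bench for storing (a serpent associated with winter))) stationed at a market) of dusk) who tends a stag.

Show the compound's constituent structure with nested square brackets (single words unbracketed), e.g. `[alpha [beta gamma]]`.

[stag [dusk [market [[[winter serpent] bench] tanner]]]]

The outermost head in the paraphrase is "tanner" (specifically "dusk market winter serpent bench tanner"), modified by "stag".
"dusk market winter serpent bench tanner" → head "tanner" (specifically "market winter serpent bench tanner"), modifier "dusk".
"market winter serpent bench tanner" → head "tanner" (specifically "winter serpent bench tanner"), modifier "market".
"winter serpent bench tanner" → head "tanner", modifier "winter serpent bench".
"winter serpent bench" → head "bench", modifier "winter serpent".
"winter serpent" → head "serpent", modifier "winter".
So the structure is [stag [dusk [market [[[winter serpent] bench] tanner]]]].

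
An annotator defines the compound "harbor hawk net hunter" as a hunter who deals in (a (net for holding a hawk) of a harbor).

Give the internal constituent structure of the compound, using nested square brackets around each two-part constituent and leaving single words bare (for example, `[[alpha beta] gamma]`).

[[harbor [hawk net]] hunter]

At the top level: head "hunter"; modifier "harbor hawk net".
"harbor hawk net" → head "net" (specifically "hawk net"), modifier "harbor".
"hawk net" → head "net", modifier "hawk".
So the structure is [[harbor [hawk net]] hunter].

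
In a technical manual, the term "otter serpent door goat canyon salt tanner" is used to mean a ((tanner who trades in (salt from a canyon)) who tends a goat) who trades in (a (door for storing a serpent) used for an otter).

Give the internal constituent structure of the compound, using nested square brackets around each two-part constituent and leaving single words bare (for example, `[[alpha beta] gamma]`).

Overall it is a kind of tanner (specifically "goat canyon salt tanner"); the modifier is "otter serpent door".
Within "otter serpent door", the head is "door" (specifically "serpent door") and the modifier is "otter".
Within "serpent door", the head is "door" and the modifier is "serpent".
Within "goat canyon salt tanner", the head is "tanner" (specifically "canyon salt tanner") and the modifier is "goat".
Within "canyon salt tanner", the head is "tanner" and the modifier is "canyon salt".
Within "canyon salt", the head is "salt" and the modifier is "canyon".
Assembled: [[otter [serpent door]] [goat [[canyon salt] tanner]]].

[[otter [serpent door]] [goat [[canyon salt] tanner]]]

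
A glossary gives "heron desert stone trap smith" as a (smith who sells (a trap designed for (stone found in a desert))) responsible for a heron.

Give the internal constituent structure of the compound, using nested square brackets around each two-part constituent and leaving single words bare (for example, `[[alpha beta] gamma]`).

[heron [[[desert stone] trap] smith]]

At the top level: head "smith" (specifically "desert stone trap smith"); modifier "heron".
Inside "desert stone trap smith": head "smith", modifier "desert stone trap".
Inside "desert stone trap": head "trap", modifier "desert stone".
Inside "desert stone": head "stone", modifier "desert".
Putting it together: [heron [[[desert stone] trap] smith]].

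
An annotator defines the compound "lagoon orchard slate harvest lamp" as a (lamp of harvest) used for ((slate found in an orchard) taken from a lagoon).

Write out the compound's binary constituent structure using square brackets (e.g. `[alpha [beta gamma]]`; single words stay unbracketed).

Whole compound: head "lamp" (specifically "harvest lamp"), modifier "lagoon orchard slate".
"lagoon orchard slate" → head "slate" (specifically "orchard slate"), modifier "lagoon".
"orchard slate" → head "slate", modifier "orchard".
"harvest lamp" → head "lamp", modifier "harvest".
Putting it together: [[lagoon [orchard slate]] [harvest lamp]].

[[lagoon [orchard slate]] [harvest lamp]]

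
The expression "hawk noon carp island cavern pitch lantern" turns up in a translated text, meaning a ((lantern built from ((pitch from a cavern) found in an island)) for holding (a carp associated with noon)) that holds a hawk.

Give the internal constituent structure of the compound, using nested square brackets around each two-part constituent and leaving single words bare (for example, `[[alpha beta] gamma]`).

At the top level: head "lantern" (specifically "noon carp island cavern pitch lantern"); modifier "hawk".
"noon carp island cavern pitch lantern" → head "lantern" (specifically "island cavern pitch lantern"), modifier "noon carp".
"noon carp" → head "carp", modifier "noon".
"island cavern pitch lantern" → head "lantern", modifier "island cavern pitch".
"island cavern pitch" → head "pitch" (specifically "cavern pitch"), modifier "island".
"cavern pitch" → head "pitch", modifier "cavern".
So the structure is [hawk [[noon carp] [[island [cavern pitch]] lantern]]].

[hawk [[noon carp] [[island [cavern pitch]] lantern]]]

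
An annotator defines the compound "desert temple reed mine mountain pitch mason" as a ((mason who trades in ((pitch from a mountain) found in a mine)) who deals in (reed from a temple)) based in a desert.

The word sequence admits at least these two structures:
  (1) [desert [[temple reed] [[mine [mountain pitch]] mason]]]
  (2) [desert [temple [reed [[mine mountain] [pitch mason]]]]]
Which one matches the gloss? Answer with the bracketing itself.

The paraphrase's head is the "mason" part ("temple reed mine mountain pitch mason"); its modifier is "desert".
That top-level split, carried through the inner groups, gives [desert [[temple reed] [[mine [mountain pitch]] mason]]].

[desert [[temple reed] [[mine [mountain pitch]] mason]]]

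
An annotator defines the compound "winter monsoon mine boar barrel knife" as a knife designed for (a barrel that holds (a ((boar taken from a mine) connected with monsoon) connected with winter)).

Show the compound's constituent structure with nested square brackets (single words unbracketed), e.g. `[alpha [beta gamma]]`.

The outermost head in the paraphrase is "knife", modified by "winter monsoon mine boar barrel".
Inside "winter monsoon mine boar barrel": head "barrel", modifier "winter monsoon mine boar".
Inside "winter monsoon mine boar": head "boar" (specifically "monsoon mine boar"), modifier "winter".
Inside "monsoon mine boar": head "boar" (specifically "mine boar"), modifier "monsoon".
Inside "mine boar": head "boar", modifier "mine".
Putting it together: [[[winter [monsoon [mine boar]]] barrel] knife].

[[[winter [monsoon [mine boar]]] barrel] knife]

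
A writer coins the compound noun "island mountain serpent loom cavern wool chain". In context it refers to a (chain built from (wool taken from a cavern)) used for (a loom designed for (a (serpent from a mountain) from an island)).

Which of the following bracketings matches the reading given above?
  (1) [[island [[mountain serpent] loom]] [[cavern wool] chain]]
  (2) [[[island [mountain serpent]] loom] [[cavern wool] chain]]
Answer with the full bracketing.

The paraphrase's head is the "chain" part ("cavern wool chain"); its modifier is "island mountain serpent loom".
That top-level split, carried through the inner groups, gives [[[island [mountain serpent]] loom] [[cavern wool] chain]].

[[[island [mountain serpent]] loom] [[cavern wool] chain]]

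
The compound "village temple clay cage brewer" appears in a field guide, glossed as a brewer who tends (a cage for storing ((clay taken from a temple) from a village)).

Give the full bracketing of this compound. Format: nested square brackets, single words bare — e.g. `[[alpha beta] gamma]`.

[[[village [temple clay]] cage] brewer]

The outermost head in the paraphrase is "brewer", modified by "village temple clay cage".
Inside "village temple clay cage": head "cage", modifier "village temple clay".
Inside "village temple clay": head "clay" (specifically "temple clay"), modifier "village".
Inside "temple clay": head "clay", modifier "temple".
Putting it together: [[[village [temple clay]] cage] brewer].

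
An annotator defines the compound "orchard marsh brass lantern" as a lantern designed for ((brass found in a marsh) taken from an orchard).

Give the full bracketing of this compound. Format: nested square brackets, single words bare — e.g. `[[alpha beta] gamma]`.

The outermost head in the paraphrase is "lantern", modified by "orchard marsh brass".
Within "orchard marsh brass", the head is "brass" (specifically "marsh brass") and the modifier is "orchard".
Within "marsh brass", the head is "brass" and the modifier is "marsh".
So the structure is [[orchard [marsh brass]] lantern].

[[orchard [marsh brass]] lantern]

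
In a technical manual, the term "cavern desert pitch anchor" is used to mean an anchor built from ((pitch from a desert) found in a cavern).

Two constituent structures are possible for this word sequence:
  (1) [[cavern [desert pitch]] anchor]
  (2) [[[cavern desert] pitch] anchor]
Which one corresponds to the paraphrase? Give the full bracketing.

The paraphrase's head is the "anchor" part ("anchor"); its modifier is "cavern desert pitch".
That top-level split, carried through the inner groups, gives [[cavern [desert pitch]] anchor].

[[cavern [desert pitch]] anchor]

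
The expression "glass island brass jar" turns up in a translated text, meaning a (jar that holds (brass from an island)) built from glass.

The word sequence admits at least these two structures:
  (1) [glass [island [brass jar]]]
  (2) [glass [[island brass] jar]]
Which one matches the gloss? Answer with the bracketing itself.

[glass [[island brass] jar]]

The paraphrase's head is the "jar" part ("island brass jar"); its modifier is "glass".
That top-level split, carried through the inner groups, gives [glass [[island brass] jar]].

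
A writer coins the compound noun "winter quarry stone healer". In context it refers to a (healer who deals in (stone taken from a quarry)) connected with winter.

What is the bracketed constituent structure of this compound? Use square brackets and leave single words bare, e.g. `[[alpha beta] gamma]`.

[winter [[quarry stone] healer]]

Whole compound: head "healer" (specifically "quarry stone healer"), modifier "winter".
Inside "quarry stone healer": head "healer", modifier "quarry stone".
Inside "quarry stone": head "stone", modifier "quarry".
So the structure is [winter [[quarry stone] healer]].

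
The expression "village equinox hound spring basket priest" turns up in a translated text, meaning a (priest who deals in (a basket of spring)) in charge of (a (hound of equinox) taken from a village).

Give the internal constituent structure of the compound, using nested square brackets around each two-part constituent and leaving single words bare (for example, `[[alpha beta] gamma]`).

[[village [equinox hound]] [[spring basket] priest]]

Whole compound: head "priest" (specifically "spring basket priest"), modifier "village equinox hound".
Inside "village equinox hound": head "hound" (specifically "equinox hound"), modifier "village".
Inside "equinox hound": head "hound", modifier "equinox".
Inside "spring basket priest": head "priest", modifier "spring basket".
Inside "spring basket": head "basket", modifier "spring".
Assembled: [[village [equinox hound]] [[spring basket] priest]].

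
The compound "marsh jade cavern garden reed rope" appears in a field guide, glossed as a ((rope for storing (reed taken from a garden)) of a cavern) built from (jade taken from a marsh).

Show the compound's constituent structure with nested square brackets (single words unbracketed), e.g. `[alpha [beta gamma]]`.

[[marsh jade] [cavern [[garden reed] rope]]]

Whole compound: head "rope" (specifically "cavern garden reed rope"), modifier "marsh jade".
Within "marsh jade", the head is "jade" and the modifier is "marsh".
Within "cavern garden reed rope", the head is "rope" (specifically "garden reed rope") and the modifier is "cavern".
Within "garden reed rope", the head is "rope" and the modifier is "garden reed".
Within "garden reed", the head is "reed" and the modifier is "garden".
Assembled: [[marsh jade] [cavern [[garden reed] rope]]].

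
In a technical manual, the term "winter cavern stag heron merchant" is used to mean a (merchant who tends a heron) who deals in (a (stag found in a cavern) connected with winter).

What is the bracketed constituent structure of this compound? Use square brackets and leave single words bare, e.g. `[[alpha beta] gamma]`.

[[winter [cavern stag]] [heron merchant]]

The outermost head in the paraphrase is "merchant" (specifically "heron merchant"), modified by "winter cavern stag".
Within "winter cavern stag", the head is "stag" (specifically "cavern stag") and the modifier is "winter".
Within "cavern stag", the head is "stag" and the modifier is "cavern".
Within "heron merchant", the head is "merchant" and the modifier is "heron".
Putting it together: [[winter [cavern stag]] [heron merchant]].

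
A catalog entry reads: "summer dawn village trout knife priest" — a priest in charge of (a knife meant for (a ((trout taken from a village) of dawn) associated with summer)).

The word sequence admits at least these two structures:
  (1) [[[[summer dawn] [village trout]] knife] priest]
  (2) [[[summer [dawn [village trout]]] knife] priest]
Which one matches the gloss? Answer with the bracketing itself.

The paraphrase's head is the "priest" part ("priest"); its modifier is "summer dawn village trout knife".
That top-level split, carried through the inner groups, gives [[[summer [dawn [village trout]]] knife] priest].

[[[summer [dawn [village trout]]] knife] priest]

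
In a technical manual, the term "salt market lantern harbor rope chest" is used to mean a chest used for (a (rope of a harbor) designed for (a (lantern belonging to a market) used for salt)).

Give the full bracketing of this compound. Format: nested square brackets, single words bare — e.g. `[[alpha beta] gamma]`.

[[[salt [market lantern]] [harbor rope]] chest]

The outermost head in the paraphrase is "chest", modified by "salt market lantern harbor rope".
Inside "salt market lantern harbor rope": head "rope" (specifically "harbor rope"), modifier "salt market lantern".
Inside "salt market lantern": head "lantern" (specifically "market lantern"), modifier "salt".
Inside "market lantern": head "lantern", modifier "market".
Inside "harbor rope": head "rope", modifier "harbor".
Putting it together: [[[salt [market lantern]] [harbor rope]] chest].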